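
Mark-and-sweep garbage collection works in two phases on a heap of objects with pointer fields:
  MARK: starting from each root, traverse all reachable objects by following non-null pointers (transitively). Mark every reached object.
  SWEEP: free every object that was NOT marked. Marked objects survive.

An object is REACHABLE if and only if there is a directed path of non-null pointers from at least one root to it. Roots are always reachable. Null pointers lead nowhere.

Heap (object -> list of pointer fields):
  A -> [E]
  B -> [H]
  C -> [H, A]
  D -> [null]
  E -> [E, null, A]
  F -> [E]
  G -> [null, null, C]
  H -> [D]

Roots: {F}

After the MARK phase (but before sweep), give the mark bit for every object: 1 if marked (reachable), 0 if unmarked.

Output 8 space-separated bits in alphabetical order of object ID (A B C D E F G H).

Answer: 1 0 0 0 1 1 0 0

Derivation:
Roots: F
Mark F: refs=E, marked=F
Mark E: refs=E null A, marked=E F
Mark A: refs=E, marked=A E F
Unmarked (collected): B C D G H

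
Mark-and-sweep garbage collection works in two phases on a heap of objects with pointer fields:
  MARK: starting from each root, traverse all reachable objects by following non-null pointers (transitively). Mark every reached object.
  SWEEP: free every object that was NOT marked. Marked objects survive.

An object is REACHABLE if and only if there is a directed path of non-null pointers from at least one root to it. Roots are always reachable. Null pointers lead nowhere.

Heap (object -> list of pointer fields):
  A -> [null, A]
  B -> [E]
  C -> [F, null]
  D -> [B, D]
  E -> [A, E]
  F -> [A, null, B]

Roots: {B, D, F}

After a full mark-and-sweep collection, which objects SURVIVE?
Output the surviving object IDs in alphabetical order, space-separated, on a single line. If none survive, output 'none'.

Answer: A B D E F

Derivation:
Roots: B D F
Mark B: refs=E, marked=B
Mark D: refs=B D, marked=B D
Mark F: refs=A null B, marked=B D F
Mark E: refs=A E, marked=B D E F
Mark A: refs=null A, marked=A B D E F
Unmarked (collected): C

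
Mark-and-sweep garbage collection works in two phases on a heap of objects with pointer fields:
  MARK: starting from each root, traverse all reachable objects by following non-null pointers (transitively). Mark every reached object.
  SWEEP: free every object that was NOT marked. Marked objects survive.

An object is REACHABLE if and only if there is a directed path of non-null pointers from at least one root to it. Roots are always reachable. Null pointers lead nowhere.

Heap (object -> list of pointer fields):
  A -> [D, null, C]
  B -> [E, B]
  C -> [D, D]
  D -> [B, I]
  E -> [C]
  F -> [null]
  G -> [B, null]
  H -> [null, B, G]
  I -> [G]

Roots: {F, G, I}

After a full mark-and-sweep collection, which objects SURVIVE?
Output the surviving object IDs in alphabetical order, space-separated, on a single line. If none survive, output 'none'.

Answer: B C D E F G I

Derivation:
Roots: F G I
Mark F: refs=null, marked=F
Mark G: refs=B null, marked=F G
Mark I: refs=G, marked=F G I
Mark B: refs=E B, marked=B F G I
Mark E: refs=C, marked=B E F G I
Mark C: refs=D D, marked=B C E F G I
Mark D: refs=B I, marked=B C D E F G I
Unmarked (collected): A H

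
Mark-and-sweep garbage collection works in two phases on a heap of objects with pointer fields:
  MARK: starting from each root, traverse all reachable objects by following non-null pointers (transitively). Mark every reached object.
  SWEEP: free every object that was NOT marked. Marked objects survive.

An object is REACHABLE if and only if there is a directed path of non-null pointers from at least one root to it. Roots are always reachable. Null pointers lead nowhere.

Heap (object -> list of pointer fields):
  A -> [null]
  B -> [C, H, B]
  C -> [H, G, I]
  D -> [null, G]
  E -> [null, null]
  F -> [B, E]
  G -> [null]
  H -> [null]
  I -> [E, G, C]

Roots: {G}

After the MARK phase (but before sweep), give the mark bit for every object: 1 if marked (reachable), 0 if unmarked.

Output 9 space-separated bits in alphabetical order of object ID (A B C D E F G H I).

Roots: G
Mark G: refs=null, marked=G
Unmarked (collected): A B C D E F H I

Answer: 0 0 0 0 0 0 1 0 0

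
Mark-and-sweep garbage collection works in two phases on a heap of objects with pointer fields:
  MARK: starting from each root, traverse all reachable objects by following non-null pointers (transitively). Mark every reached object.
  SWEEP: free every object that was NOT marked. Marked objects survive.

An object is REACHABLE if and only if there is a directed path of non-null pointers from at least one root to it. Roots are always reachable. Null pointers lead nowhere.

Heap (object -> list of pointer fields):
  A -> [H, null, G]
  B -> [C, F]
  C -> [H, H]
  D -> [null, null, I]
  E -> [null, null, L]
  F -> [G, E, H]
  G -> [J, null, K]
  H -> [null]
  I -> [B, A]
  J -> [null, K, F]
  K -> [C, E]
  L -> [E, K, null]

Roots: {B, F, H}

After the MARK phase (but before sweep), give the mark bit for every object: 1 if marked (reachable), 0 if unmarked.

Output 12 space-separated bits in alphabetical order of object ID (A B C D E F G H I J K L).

Answer: 0 1 1 0 1 1 1 1 0 1 1 1

Derivation:
Roots: B F H
Mark B: refs=C F, marked=B
Mark F: refs=G E H, marked=B F
Mark H: refs=null, marked=B F H
Mark C: refs=H H, marked=B C F H
Mark G: refs=J null K, marked=B C F G H
Mark E: refs=null null L, marked=B C E F G H
Mark J: refs=null K F, marked=B C E F G H J
Mark K: refs=C E, marked=B C E F G H J K
Mark L: refs=E K null, marked=B C E F G H J K L
Unmarked (collected): A D I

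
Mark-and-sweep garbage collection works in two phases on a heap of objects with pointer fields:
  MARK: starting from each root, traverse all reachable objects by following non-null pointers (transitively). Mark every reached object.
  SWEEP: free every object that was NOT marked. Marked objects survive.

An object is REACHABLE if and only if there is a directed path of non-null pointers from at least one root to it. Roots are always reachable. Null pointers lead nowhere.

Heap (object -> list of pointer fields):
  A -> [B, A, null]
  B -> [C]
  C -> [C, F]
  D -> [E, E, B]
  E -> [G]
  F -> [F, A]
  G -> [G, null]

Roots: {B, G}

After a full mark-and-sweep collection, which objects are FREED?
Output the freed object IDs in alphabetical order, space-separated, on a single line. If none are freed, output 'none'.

Answer: D E

Derivation:
Roots: B G
Mark B: refs=C, marked=B
Mark G: refs=G null, marked=B G
Mark C: refs=C F, marked=B C G
Mark F: refs=F A, marked=B C F G
Mark A: refs=B A null, marked=A B C F G
Unmarked (collected): D E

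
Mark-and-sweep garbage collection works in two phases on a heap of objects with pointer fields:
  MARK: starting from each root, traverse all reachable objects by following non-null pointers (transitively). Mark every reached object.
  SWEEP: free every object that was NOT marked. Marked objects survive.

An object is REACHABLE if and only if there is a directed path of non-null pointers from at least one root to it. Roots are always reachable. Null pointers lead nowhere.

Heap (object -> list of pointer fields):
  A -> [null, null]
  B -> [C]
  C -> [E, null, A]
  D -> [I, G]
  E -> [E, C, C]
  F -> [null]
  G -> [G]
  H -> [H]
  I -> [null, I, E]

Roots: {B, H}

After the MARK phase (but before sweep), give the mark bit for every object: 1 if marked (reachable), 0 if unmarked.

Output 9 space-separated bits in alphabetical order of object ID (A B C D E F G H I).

Roots: B H
Mark B: refs=C, marked=B
Mark H: refs=H, marked=B H
Mark C: refs=E null A, marked=B C H
Mark E: refs=E C C, marked=B C E H
Mark A: refs=null null, marked=A B C E H
Unmarked (collected): D F G I

Answer: 1 1 1 0 1 0 0 1 0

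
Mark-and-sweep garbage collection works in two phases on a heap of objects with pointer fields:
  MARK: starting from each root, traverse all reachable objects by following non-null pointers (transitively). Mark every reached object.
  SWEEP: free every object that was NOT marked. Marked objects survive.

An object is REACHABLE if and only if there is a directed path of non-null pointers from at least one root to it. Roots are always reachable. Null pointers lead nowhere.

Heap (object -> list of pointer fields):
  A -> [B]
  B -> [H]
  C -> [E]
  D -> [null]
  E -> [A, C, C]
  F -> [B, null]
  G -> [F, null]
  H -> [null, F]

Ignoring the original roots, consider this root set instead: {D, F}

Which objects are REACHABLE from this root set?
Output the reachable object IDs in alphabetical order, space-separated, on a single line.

Roots: D F
Mark D: refs=null, marked=D
Mark F: refs=B null, marked=D F
Mark B: refs=H, marked=B D F
Mark H: refs=null F, marked=B D F H
Unmarked (collected): A C E G

Answer: B D F H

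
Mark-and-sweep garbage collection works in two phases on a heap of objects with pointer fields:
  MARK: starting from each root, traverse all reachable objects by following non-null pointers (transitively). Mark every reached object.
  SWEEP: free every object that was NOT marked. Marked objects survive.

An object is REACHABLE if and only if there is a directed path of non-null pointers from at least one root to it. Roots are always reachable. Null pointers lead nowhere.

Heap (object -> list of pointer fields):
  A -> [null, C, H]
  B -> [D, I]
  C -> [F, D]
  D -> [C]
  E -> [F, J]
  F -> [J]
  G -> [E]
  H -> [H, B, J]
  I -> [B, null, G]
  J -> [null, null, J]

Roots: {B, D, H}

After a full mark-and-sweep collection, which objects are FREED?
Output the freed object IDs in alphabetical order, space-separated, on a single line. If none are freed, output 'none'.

Roots: B D H
Mark B: refs=D I, marked=B
Mark D: refs=C, marked=B D
Mark H: refs=H B J, marked=B D H
Mark I: refs=B null G, marked=B D H I
Mark C: refs=F D, marked=B C D H I
Mark J: refs=null null J, marked=B C D H I J
Mark G: refs=E, marked=B C D G H I J
Mark F: refs=J, marked=B C D F G H I J
Mark E: refs=F J, marked=B C D E F G H I J
Unmarked (collected): A

Answer: A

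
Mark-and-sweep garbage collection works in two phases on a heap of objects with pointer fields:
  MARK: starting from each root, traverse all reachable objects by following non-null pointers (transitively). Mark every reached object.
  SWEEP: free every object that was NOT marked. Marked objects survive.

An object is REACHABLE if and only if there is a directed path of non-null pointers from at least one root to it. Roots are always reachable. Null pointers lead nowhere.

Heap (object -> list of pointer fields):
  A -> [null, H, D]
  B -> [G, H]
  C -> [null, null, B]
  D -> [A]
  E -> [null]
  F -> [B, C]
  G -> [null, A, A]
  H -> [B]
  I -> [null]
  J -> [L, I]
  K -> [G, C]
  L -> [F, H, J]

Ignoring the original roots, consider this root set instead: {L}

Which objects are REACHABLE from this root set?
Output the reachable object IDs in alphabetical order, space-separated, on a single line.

Roots: L
Mark L: refs=F H J, marked=L
Mark F: refs=B C, marked=F L
Mark H: refs=B, marked=F H L
Mark J: refs=L I, marked=F H J L
Mark B: refs=G H, marked=B F H J L
Mark C: refs=null null B, marked=B C F H J L
Mark I: refs=null, marked=B C F H I J L
Mark G: refs=null A A, marked=B C F G H I J L
Mark A: refs=null H D, marked=A B C F G H I J L
Mark D: refs=A, marked=A B C D F G H I J L
Unmarked (collected): E K

Answer: A B C D F G H I J L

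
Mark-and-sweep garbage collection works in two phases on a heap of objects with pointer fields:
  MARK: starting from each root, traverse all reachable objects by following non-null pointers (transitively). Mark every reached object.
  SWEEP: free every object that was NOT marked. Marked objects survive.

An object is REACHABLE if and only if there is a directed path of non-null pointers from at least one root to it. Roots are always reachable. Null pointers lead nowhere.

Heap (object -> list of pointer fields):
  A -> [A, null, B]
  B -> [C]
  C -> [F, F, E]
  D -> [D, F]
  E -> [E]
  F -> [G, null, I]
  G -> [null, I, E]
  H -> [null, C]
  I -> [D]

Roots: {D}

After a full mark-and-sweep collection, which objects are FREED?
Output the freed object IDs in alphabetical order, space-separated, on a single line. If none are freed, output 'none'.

Answer: A B C H

Derivation:
Roots: D
Mark D: refs=D F, marked=D
Mark F: refs=G null I, marked=D F
Mark G: refs=null I E, marked=D F G
Mark I: refs=D, marked=D F G I
Mark E: refs=E, marked=D E F G I
Unmarked (collected): A B C H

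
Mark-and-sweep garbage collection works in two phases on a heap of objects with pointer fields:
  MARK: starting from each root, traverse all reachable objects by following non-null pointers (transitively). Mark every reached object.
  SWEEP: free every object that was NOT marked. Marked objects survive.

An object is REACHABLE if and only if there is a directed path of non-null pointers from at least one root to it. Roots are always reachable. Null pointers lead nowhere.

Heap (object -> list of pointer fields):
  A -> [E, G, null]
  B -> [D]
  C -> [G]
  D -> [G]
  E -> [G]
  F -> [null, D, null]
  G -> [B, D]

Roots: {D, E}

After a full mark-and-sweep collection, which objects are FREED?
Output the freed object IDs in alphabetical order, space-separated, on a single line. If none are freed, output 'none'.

Roots: D E
Mark D: refs=G, marked=D
Mark E: refs=G, marked=D E
Mark G: refs=B D, marked=D E G
Mark B: refs=D, marked=B D E G
Unmarked (collected): A C F

Answer: A C F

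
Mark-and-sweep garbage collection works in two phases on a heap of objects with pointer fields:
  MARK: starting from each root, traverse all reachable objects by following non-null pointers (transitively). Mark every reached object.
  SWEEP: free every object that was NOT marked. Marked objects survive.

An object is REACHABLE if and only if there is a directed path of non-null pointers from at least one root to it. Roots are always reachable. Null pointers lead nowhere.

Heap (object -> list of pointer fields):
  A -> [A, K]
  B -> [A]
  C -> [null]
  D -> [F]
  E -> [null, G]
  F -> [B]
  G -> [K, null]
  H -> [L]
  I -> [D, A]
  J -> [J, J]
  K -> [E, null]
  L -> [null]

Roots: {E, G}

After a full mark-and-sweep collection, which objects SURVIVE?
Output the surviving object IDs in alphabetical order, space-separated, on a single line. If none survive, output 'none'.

Answer: E G K

Derivation:
Roots: E G
Mark E: refs=null G, marked=E
Mark G: refs=K null, marked=E G
Mark K: refs=E null, marked=E G K
Unmarked (collected): A B C D F H I J L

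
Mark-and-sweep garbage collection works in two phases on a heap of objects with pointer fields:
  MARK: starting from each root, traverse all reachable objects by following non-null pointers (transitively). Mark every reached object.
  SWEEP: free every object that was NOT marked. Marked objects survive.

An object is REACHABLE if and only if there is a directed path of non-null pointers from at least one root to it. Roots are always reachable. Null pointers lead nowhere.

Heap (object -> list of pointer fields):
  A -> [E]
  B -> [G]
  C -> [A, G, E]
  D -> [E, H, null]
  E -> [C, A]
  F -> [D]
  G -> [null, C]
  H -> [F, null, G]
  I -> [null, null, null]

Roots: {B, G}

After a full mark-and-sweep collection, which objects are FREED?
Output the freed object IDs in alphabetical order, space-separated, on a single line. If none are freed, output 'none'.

Answer: D F H I

Derivation:
Roots: B G
Mark B: refs=G, marked=B
Mark G: refs=null C, marked=B G
Mark C: refs=A G E, marked=B C G
Mark A: refs=E, marked=A B C G
Mark E: refs=C A, marked=A B C E G
Unmarked (collected): D F H I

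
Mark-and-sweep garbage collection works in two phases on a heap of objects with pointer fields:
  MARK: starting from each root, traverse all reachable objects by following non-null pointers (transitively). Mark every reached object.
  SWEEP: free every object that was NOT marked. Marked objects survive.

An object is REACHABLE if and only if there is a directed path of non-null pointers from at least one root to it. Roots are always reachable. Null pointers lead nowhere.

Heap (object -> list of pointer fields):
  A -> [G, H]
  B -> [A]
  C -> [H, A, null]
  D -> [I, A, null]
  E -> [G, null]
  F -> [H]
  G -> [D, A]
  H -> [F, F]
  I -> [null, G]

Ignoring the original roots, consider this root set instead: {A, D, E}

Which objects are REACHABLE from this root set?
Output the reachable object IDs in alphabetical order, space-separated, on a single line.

Answer: A D E F G H I

Derivation:
Roots: A D E
Mark A: refs=G H, marked=A
Mark D: refs=I A null, marked=A D
Mark E: refs=G null, marked=A D E
Mark G: refs=D A, marked=A D E G
Mark H: refs=F F, marked=A D E G H
Mark I: refs=null G, marked=A D E G H I
Mark F: refs=H, marked=A D E F G H I
Unmarked (collected): B C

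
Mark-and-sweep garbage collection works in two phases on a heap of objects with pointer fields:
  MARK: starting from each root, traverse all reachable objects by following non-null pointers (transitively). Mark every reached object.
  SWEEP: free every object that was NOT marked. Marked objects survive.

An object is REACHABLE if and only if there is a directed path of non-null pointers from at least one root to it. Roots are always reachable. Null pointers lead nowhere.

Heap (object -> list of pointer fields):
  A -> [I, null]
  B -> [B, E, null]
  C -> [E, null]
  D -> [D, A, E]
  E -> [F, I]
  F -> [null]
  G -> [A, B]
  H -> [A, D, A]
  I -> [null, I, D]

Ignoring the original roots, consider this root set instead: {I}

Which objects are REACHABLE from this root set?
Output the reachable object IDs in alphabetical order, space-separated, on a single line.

Roots: I
Mark I: refs=null I D, marked=I
Mark D: refs=D A E, marked=D I
Mark A: refs=I null, marked=A D I
Mark E: refs=F I, marked=A D E I
Mark F: refs=null, marked=A D E F I
Unmarked (collected): B C G H

Answer: A D E F I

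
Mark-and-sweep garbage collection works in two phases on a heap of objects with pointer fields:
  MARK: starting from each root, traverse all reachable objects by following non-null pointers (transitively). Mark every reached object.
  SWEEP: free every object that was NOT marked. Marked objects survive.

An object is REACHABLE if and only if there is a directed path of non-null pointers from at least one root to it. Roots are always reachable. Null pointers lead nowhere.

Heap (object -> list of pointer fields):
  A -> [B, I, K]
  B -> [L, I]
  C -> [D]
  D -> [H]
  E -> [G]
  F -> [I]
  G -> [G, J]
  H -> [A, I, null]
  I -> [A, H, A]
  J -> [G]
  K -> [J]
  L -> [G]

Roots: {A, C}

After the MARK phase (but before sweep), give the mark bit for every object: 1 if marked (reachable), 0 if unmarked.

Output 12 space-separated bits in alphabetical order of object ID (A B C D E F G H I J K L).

Answer: 1 1 1 1 0 0 1 1 1 1 1 1

Derivation:
Roots: A C
Mark A: refs=B I K, marked=A
Mark C: refs=D, marked=A C
Mark B: refs=L I, marked=A B C
Mark I: refs=A H A, marked=A B C I
Mark K: refs=J, marked=A B C I K
Mark D: refs=H, marked=A B C D I K
Mark L: refs=G, marked=A B C D I K L
Mark H: refs=A I null, marked=A B C D H I K L
Mark J: refs=G, marked=A B C D H I J K L
Mark G: refs=G J, marked=A B C D G H I J K L
Unmarked (collected): E F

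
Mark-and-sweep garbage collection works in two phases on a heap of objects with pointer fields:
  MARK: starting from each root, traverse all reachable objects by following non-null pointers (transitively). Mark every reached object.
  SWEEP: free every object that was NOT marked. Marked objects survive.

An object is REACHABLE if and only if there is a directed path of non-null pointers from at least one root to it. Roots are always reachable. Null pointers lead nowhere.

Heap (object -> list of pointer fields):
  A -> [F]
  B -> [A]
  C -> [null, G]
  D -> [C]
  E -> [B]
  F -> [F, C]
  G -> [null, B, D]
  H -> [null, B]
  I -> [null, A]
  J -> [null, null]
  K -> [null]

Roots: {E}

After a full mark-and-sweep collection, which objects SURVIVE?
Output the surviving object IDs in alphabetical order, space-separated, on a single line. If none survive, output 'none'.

Roots: E
Mark E: refs=B, marked=E
Mark B: refs=A, marked=B E
Mark A: refs=F, marked=A B E
Mark F: refs=F C, marked=A B E F
Mark C: refs=null G, marked=A B C E F
Mark G: refs=null B D, marked=A B C E F G
Mark D: refs=C, marked=A B C D E F G
Unmarked (collected): H I J K

Answer: A B C D E F G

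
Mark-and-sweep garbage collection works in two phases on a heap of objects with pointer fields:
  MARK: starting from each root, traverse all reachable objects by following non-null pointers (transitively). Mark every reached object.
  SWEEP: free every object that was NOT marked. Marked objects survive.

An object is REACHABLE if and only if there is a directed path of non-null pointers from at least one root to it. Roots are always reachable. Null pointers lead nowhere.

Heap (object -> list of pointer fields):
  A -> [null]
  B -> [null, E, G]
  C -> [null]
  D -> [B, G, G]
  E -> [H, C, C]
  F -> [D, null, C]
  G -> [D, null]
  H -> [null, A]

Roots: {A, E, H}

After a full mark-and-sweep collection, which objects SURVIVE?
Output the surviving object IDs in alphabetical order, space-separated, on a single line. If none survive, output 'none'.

Answer: A C E H

Derivation:
Roots: A E H
Mark A: refs=null, marked=A
Mark E: refs=H C C, marked=A E
Mark H: refs=null A, marked=A E H
Mark C: refs=null, marked=A C E H
Unmarked (collected): B D F G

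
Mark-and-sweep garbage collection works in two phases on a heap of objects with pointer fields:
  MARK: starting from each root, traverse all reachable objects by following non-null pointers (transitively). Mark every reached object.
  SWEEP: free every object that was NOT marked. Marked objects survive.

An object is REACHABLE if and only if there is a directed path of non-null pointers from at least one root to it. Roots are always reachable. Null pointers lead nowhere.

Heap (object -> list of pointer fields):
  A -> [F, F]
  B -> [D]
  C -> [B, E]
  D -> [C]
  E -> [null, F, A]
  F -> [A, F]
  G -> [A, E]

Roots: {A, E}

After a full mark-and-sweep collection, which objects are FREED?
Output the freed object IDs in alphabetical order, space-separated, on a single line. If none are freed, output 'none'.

Roots: A E
Mark A: refs=F F, marked=A
Mark E: refs=null F A, marked=A E
Mark F: refs=A F, marked=A E F
Unmarked (collected): B C D G

Answer: B C D G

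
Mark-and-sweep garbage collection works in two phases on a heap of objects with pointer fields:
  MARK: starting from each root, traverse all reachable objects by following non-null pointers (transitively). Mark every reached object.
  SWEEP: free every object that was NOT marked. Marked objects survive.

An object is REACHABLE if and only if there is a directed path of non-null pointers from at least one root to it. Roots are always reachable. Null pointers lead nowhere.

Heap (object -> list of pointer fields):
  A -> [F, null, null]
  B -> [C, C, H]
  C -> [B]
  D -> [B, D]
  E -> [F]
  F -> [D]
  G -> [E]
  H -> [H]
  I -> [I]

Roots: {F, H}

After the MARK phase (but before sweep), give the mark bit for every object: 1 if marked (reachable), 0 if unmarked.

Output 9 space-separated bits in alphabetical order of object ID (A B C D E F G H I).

Answer: 0 1 1 1 0 1 0 1 0

Derivation:
Roots: F H
Mark F: refs=D, marked=F
Mark H: refs=H, marked=F H
Mark D: refs=B D, marked=D F H
Mark B: refs=C C H, marked=B D F H
Mark C: refs=B, marked=B C D F H
Unmarked (collected): A E G I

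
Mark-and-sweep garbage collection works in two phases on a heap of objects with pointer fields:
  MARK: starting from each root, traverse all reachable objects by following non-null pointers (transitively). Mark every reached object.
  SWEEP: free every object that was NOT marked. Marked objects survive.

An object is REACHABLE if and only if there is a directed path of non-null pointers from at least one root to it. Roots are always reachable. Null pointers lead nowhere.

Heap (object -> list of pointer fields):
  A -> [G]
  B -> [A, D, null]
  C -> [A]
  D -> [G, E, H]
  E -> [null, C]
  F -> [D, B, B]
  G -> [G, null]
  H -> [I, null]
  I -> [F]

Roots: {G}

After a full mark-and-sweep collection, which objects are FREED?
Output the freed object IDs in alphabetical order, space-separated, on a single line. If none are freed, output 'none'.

Roots: G
Mark G: refs=G null, marked=G
Unmarked (collected): A B C D E F H I

Answer: A B C D E F H I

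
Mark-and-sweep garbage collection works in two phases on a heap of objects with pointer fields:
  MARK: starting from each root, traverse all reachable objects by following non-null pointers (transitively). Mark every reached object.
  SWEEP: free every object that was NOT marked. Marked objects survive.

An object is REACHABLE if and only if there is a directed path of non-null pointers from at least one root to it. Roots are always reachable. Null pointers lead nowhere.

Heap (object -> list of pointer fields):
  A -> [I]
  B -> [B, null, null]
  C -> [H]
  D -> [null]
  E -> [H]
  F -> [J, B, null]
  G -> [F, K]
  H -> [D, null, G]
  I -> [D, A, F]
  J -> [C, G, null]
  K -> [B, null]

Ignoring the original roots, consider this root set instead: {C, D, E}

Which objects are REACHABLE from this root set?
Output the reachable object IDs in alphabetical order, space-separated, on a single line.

Roots: C D E
Mark C: refs=H, marked=C
Mark D: refs=null, marked=C D
Mark E: refs=H, marked=C D E
Mark H: refs=D null G, marked=C D E H
Mark G: refs=F K, marked=C D E G H
Mark F: refs=J B null, marked=C D E F G H
Mark K: refs=B null, marked=C D E F G H K
Mark J: refs=C G null, marked=C D E F G H J K
Mark B: refs=B null null, marked=B C D E F G H J K
Unmarked (collected): A I

Answer: B C D E F G H J K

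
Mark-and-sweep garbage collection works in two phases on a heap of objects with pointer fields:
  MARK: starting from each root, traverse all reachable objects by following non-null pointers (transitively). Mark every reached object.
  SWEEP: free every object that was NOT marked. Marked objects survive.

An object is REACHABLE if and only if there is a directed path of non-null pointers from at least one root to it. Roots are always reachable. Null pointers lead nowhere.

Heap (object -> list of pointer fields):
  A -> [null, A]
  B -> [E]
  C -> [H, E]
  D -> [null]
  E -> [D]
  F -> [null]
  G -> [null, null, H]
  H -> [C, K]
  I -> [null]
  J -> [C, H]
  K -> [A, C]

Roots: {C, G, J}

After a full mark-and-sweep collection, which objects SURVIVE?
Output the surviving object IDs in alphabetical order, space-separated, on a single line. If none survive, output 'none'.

Roots: C G J
Mark C: refs=H E, marked=C
Mark G: refs=null null H, marked=C G
Mark J: refs=C H, marked=C G J
Mark H: refs=C K, marked=C G H J
Mark E: refs=D, marked=C E G H J
Mark K: refs=A C, marked=C E G H J K
Mark D: refs=null, marked=C D E G H J K
Mark A: refs=null A, marked=A C D E G H J K
Unmarked (collected): B F I

Answer: A C D E G H J K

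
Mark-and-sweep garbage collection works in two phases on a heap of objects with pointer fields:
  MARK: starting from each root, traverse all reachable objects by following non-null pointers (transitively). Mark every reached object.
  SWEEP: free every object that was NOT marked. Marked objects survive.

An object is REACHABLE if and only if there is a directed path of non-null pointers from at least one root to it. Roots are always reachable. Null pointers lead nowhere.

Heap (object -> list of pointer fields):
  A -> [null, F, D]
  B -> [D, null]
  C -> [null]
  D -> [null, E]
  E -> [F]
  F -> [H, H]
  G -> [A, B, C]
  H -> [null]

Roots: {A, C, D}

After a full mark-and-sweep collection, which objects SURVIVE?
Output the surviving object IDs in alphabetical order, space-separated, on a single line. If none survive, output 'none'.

Answer: A C D E F H

Derivation:
Roots: A C D
Mark A: refs=null F D, marked=A
Mark C: refs=null, marked=A C
Mark D: refs=null E, marked=A C D
Mark F: refs=H H, marked=A C D F
Mark E: refs=F, marked=A C D E F
Mark H: refs=null, marked=A C D E F H
Unmarked (collected): B G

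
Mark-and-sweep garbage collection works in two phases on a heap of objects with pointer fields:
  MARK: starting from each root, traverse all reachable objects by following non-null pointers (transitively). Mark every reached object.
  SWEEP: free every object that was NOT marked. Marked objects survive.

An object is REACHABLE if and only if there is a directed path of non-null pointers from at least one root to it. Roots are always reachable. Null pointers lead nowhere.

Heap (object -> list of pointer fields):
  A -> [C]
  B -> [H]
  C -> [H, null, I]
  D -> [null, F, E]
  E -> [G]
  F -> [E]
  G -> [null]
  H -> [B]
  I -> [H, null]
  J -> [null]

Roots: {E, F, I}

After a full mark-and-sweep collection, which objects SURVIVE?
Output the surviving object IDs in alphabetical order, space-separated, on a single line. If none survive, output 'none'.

Roots: E F I
Mark E: refs=G, marked=E
Mark F: refs=E, marked=E F
Mark I: refs=H null, marked=E F I
Mark G: refs=null, marked=E F G I
Mark H: refs=B, marked=E F G H I
Mark B: refs=H, marked=B E F G H I
Unmarked (collected): A C D J

Answer: B E F G H I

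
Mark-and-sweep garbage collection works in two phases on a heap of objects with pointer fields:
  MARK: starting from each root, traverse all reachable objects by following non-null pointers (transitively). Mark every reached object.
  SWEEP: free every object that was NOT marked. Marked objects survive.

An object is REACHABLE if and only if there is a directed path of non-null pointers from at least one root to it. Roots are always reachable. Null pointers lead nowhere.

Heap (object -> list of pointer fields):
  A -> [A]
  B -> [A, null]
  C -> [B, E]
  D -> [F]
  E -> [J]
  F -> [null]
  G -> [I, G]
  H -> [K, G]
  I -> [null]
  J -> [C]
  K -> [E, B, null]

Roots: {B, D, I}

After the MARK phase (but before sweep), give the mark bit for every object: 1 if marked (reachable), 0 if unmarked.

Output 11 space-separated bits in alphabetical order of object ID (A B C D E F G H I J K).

Roots: B D I
Mark B: refs=A null, marked=B
Mark D: refs=F, marked=B D
Mark I: refs=null, marked=B D I
Mark A: refs=A, marked=A B D I
Mark F: refs=null, marked=A B D F I
Unmarked (collected): C E G H J K

Answer: 1 1 0 1 0 1 0 0 1 0 0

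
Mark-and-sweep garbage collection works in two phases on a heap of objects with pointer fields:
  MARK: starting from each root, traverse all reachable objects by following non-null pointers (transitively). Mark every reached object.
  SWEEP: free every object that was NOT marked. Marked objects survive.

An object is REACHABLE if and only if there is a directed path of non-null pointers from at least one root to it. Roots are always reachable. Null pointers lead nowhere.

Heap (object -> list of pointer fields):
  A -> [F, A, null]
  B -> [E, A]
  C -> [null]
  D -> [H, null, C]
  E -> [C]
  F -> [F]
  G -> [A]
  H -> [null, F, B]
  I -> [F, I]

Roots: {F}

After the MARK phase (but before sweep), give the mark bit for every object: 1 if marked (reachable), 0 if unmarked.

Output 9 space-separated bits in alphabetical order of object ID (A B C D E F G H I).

Roots: F
Mark F: refs=F, marked=F
Unmarked (collected): A B C D E G H I

Answer: 0 0 0 0 0 1 0 0 0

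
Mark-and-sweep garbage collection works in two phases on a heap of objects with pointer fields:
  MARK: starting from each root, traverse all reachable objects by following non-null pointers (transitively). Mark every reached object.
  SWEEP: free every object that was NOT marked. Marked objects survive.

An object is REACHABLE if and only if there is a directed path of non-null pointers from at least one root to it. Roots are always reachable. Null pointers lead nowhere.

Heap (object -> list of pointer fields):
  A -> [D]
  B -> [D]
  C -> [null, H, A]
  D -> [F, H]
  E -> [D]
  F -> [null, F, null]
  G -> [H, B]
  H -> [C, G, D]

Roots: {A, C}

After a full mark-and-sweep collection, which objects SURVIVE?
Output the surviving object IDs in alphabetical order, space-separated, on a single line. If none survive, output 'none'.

Answer: A B C D F G H

Derivation:
Roots: A C
Mark A: refs=D, marked=A
Mark C: refs=null H A, marked=A C
Mark D: refs=F H, marked=A C D
Mark H: refs=C G D, marked=A C D H
Mark F: refs=null F null, marked=A C D F H
Mark G: refs=H B, marked=A C D F G H
Mark B: refs=D, marked=A B C D F G H
Unmarked (collected): E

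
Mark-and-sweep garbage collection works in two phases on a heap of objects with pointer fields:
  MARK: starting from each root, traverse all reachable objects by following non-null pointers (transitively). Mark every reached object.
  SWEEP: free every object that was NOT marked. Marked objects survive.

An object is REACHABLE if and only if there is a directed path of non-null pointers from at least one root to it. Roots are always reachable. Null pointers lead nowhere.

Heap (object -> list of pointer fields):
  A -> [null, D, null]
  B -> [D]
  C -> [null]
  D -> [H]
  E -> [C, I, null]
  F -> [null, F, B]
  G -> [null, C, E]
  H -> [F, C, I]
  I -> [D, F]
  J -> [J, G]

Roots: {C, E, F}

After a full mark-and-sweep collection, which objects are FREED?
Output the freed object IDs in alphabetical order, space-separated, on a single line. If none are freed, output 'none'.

Answer: A G J

Derivation:
Roots: C E F
Mark C: refs=null, marked=C
Mark E: refs=C I null, marked=C E
Mark F: refs=null F B, marked=C E F
Mark I: refs=D F, marked=C E F I
Mark B: refs=D, marked=B C E F I
Mark D: refs=H, marked=B C D E F I
Mark H: refs=F C I, marked=B C D E F H I
Unmarked (collected): A G J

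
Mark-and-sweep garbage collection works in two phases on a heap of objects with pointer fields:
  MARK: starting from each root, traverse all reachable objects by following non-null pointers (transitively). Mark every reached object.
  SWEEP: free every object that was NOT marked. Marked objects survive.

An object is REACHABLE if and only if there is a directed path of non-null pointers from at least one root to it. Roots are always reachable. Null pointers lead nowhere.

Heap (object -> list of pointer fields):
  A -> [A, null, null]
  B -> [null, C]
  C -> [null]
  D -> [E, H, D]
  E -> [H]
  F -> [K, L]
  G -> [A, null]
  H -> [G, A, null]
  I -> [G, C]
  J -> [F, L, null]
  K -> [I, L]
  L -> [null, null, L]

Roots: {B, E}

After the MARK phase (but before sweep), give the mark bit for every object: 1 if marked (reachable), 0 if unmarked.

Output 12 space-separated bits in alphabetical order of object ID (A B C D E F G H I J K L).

Roots: B E
Mark B: refs=null C, marked=B
Mark E: refs=H, marked=B E
Mark C: refs=null, marked=B C E
Mark H: refs=G A null, marked=B C E H
Mark G: refs=A null, marked=B C E G H
Mark A: refs=A null null, marked=A B C E G H
Unmarked (collected): D F I J K L

Answer: 1 1 1 0 1 0 1 1 0 0 0 0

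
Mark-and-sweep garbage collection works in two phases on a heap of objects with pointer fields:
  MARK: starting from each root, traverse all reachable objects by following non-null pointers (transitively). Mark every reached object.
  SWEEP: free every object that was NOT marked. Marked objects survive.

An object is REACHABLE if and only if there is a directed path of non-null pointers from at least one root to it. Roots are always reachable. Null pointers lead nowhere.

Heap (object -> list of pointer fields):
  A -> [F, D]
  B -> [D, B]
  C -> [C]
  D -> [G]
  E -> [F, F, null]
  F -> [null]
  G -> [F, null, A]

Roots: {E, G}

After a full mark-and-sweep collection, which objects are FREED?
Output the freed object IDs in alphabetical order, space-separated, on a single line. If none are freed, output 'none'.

Roots: E G
Mark E: refs=F F null, marked=E
Mark G: refs=F null A, marked=E G
Mark F: refs=null, marked=E F G
Mark A: refs=F D, marked=A E F G
Mark D: refs=G, marked=A D E F G
Unmarked (collected): B C

Answer: B C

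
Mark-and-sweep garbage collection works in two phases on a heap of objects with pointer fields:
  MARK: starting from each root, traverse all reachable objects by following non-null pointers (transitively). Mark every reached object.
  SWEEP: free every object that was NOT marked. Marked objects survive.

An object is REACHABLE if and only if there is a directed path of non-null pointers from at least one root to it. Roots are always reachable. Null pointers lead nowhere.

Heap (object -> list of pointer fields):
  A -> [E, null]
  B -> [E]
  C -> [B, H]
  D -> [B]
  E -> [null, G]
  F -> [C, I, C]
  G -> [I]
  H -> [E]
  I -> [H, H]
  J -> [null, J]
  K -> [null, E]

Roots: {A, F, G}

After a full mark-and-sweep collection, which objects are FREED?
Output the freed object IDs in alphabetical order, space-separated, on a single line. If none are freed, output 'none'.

Answer: D J K

Derivation:
Roots: A F G
Mark A: refs=E null, marked=A
Mark F: refs=C I C, marked=A F
Mark G: refs=I, marked=A F G
Mark E: refs=null G, marked=A E F G
Mark C: refs=B H, marked=A C E F G
Mark I: refs=H H, marked=A C E F G I
Mark B: refs=E, marked=A B C E F G I
Mark H: refs=E, marked=A B C E F G H I
Unmarked (collected): D J K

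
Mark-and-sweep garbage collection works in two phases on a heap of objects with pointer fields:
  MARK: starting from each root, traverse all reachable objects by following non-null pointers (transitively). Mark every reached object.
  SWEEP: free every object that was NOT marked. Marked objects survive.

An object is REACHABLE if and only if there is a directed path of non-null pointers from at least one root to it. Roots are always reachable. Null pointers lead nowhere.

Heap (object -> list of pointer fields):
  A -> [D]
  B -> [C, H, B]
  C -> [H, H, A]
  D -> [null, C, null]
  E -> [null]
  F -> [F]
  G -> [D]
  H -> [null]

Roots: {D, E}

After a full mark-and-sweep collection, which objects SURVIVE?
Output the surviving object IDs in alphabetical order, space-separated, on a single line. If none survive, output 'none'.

Answer: A C D E H

Derivation:
Roots: D E
Mark D: refs=null C null, marked=D
Mark E: refs=null, marked=D E
Mark C: refs=H H A, marked=C D E
Mark H: refs=null, marked=C D E H
Mark A: refs=D, marked=A C D E H
Unmarked (collected): B F G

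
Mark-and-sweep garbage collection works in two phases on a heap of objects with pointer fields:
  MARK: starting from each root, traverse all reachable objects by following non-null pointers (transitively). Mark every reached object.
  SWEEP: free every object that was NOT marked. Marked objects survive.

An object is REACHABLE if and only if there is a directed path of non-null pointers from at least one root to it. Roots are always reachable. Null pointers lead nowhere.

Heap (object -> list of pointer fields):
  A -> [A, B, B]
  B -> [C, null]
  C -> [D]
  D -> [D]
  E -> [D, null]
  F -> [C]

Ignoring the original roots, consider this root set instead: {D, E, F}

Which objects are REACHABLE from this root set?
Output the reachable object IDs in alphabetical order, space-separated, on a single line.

Answer: C D E F

Derivation:
Roots: D E F
Mark D: refs=D, marked=D
Mark E: refs=D null, marked=D E
Mark F: refs=C, marked=D E F
Mark C: refs=D, marked=C D E F
Unmarked (collected): A B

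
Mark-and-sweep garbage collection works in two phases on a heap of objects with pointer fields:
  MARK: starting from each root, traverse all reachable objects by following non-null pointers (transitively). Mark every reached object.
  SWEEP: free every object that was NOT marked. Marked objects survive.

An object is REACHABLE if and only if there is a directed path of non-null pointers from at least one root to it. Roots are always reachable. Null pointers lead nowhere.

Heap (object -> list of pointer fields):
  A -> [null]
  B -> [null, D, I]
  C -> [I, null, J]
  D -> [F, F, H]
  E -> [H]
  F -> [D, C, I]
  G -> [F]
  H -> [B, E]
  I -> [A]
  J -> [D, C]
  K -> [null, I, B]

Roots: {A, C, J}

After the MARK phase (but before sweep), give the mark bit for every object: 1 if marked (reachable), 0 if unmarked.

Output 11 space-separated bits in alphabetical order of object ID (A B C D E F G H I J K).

Roots: A C J
Mark A: refs=null, marked=A
Mark C: refs=I null J, marked=A C
Mark J: refs=D C, marked=A C J
Mark I: refs=A, marked=A C I J
Mark D: refs=F F H, marked=A C D I J
Mark F: refs=D C I, marked=A C D F I J
Mark H: refs=B E, marked=A C D F H I J
Mark B: refs=null D I, marked=A B C D F H I J
Mark E: refs=H, marked=A B C D E F H I J
Unmarked (collected): G K

Answer: 1 1 1 1 1 1 0 1 1 1 0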